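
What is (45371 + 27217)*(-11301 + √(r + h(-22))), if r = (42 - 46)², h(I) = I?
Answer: -820316988 + 72588*I*√6 ≈ -8.2032e+8 + 1.778e+5*I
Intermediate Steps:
r = 16 (r = (-4)² = 16)
(45371 + 27217)*(-11301 + √(r + h(-22))) = (45371 + 27217)*(-11301 + √(16 - 22)) = 72588*(-11301 + √(-6)) = 72588*(-11301 + I*√6) = -820316988 + 72588*I*√6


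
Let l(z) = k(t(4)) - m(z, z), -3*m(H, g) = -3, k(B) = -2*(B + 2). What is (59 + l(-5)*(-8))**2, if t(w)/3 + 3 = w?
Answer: 21609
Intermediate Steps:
t(w) = -9 + 3*w
k(B) = -4 - 2*B (k(B) = -2*(2 + B) = -4 - 2*B)
m(H, g) = 1 (m(H, g) = -1/3*(-3) = 1)
l(z) = -11 (l(z) = (-4 - 2*(-9 + 3*4)) - 1*1 = (-4 - 2*(-9 + 12)) - 1 = (-4 - 2*3) - 1 = (-4 - 6) - 1 = -10 - 1 = -11)
(59 + l(-5)*(-8))**2 = (59 - 11*(-8))**2 = (59 + 88)**2 = 147**2 = 21609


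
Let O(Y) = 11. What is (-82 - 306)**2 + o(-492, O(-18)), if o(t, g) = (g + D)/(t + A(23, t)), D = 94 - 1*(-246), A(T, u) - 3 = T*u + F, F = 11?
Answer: 1775515585/11794 ≈ 1.5054e+5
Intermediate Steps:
A(T, u) = 14 + T*u (A(T, u) = 3 + (T*u + 11) = 3 + (11 + T*u) = 14 + T*u)
D = 340 (D = 94 + 246 = 340)
o(t, g) = (340 + g)/(14 + 24*t) (o(t, g) = (g + 340)/(t + (14 + 23*t)) = (340 + g)/(14 + 24*t))
(-82 - 306)**2 + o(-492, O(-18)) = (-82 - 306)**2 + (340 + 11)/(2*(7 + 12*(-492))) = (-388)**2 + (1/2)*351/(7 - 5904) = 150544 + (1/2)*351/(-5897) = 150544 + (1/2)*(-1/5897)*351 = 150544 - 351/11794 = 1775515585/11794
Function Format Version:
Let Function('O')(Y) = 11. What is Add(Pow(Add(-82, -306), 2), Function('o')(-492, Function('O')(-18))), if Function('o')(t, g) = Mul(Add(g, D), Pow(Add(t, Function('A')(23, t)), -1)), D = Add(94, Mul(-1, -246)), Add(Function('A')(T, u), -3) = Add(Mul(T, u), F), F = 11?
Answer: Rational(1775515585, 11794) ≈ 1.5054e+5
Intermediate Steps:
Function('A')(T, u) = Add(14, Mul(T, u)) (Function('A')(T, u) = Add(3, Add(Mul(T, u), 11)) = Add(3, Add(11, Mul(T, u))) = Add(14, Mul(T, u)))
D = 340 (D = Add(94, 246) = 340)
Function('o')(t, g) = Mul(Pow(Add(14, Mul(24, t)), -1), Add(340, g)) (Function('o')(t, g) = Mul(Add(g, 340), Pow(Add(t, Add(14, Mul(23, t))), -1)) = Mul(Add(340, g), Pow(Add(14, Mul(24, t)), -1)) = Mul(Pow(Add(14, Mul(24, t)), -1), Add(340, g)))
Add(Pow(Add(-82, -306), 2), Function('o')(-492, Function('O')(-18))) = Add(Pow(Add(-82, -306), 2), Mul(Rational(1, 2), Pow(Add(7, Mul(12, -492)), -1), Add(340, 11))) = Add(Pow(-388, 2), Mul(Rational(1, 2), Pow(Add(7, -5904), -1), 351)) = Add(150544, Mul(Rational(1, 2), Pow(-5897, -1), 351)) = Add(150544, Mul(Rational(1, 2), Rational(-1, 5897), 351)) = Add(150544, Rational(-351, 11794)) = Rational(1775515585, 11794)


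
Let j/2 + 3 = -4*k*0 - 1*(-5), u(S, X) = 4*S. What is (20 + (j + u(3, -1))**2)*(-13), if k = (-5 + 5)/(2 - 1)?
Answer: -3588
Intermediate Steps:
k = 0 (k = 0/1 = 0*1 = 0)
j = 4 (j = -6 + 2*(-4*0*0 - 1*(-5)) = -6 + 2*(0*0 + 5) = -6 + 2*(0 + 5) = -6 + 2*5 = -6 + 10 = 4)
(20 + (j + u(3, -1))**2)*(-13) = (20 + (4 + 4*3)**2)*(-13) = (20 + (4 + 12)**2)*(-13) = (20 + 16**2)*(-13) = (20 + 256)*(-13) = 276*(-13) = -3588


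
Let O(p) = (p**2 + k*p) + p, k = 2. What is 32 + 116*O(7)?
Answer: 8152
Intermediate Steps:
O(p) = p**2 + 3*p (O(p) = (p**2 + 2*p) + p = p**2 + 3*p)
32 + 116*O(7) = 32 + 116*(7*(3 + 7)) = 32 + 116*(7*10) = 32 + 116*70 = 32 + 8120 = 8152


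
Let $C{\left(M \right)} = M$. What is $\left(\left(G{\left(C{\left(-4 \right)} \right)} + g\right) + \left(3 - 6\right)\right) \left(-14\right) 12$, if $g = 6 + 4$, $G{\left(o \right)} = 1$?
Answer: $-1344$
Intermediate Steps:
$g = 10$
$\left(\left(G{\left(C{\left(-4 \right)} \right)} + g\right) + \left(3 - 6\right)\right) \left(-14\right) 12 = \left(\left(1 + 10\right) + \left(3 - 6\right)\right) \left(-14\right) 12 = \left(11 - 3\right) \left(-14\right) 12 = 8 \left(-14\right) 12 = \left(-112\right) 12 = -1344$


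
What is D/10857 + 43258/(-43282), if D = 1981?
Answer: -27422176/33565191 ≈ -0.81698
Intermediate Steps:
D/10857 + 43258/(-43282) = 1981/10857 + 43258/(-43282) = 1981*(1/10857) + 43258*(-1/43282) = 283/1551 - 21629/21641 = -27422176/33565191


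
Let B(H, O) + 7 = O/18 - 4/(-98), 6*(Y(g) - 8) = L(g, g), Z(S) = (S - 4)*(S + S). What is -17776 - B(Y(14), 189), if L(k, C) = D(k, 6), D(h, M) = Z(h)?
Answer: -1742395/98 ≈ -17780.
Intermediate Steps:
Z(S) = 2*S*(-4 + S) (Z(S) = (-4 + S)*(2*S) = 2*S*(-4 + S))
D(h, M) = 2*h*(-4 + h)
L(k, C) = 2*k*(-4 + k)
Y(g) = 8 + g*(-4 + g)/3 (Y(g) = 8 + (2*g*(-4 + g))/6 = 8 + g*(-4 + g)/3)
B(H, O) = -341/49 + O/18 (B(H, O) = -7 + (O/18 - 4/(-98)) = -7 + (O*(1/18) - 4*(-1/98)) = -7 + (O/18 + 2/49) = -7 + (2/49 + O/18) = -341/49 + O/18)
-17776 - B(Y(14), 189) = -17776 - (-341/49 + (1/18)*189) = -17776 - (-341/49 + 21/2) = -17776 - 1*347/98 = -17776 - 347/98 = -1742395/98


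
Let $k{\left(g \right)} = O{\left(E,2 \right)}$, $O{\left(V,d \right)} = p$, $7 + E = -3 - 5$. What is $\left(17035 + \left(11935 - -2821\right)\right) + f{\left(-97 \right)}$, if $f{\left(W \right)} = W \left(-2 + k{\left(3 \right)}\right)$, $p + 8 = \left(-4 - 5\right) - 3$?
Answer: $33925$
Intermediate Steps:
$E = -15$ ($E = -7 - 8 = -15$)
$p = -20$ ($p = -8 - 12 = -20$)
$O{\left(V,d \right)} = -20$
$k{\left(g \right)} = -20$
$f{\left(W \right)} = - 22 W$ ($f{\left(W \right)} = W \left(-2 - 20\right) = W \left(-22\right) = - 22 W$)
$\left(17035 + \left(11935 - -2821\right)\right) + f{\left(-97 \right)} = \left(17035 + \left(11935 - -2821\right)\right) - -2134 = \left(17035 + \left(11935 + 2821\right)\right) + 2134 = \left(17035 + 14756\right) + 2134 = 31791 + 2134 = 33925$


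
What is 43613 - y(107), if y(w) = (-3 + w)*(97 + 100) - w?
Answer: 23232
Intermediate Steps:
y(w) = -591 + 196*w (y(w) = (-3 + w)*197 - w = (-591 + 197*w) - w = -591 + 196*w)
43613 - y(107) = 43613 - (-591 + 196*107) = 43613 - (-591 + 20972) = 43613 - 1*20381 = 43613 - 20381 = 23232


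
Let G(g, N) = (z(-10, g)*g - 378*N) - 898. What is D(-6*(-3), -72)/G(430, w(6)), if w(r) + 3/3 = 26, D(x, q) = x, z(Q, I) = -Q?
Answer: -1/336 ≈ -0.0029762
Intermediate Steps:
w(r) = 25 (w(r) = -1 + 26 = 25)
G(g, N) = -898 - 378*N + 10*g (G(g, N) = ((-1*(-10))*g - 378*N) - 898 = (10*g - 378*N) - 898 = (-378*N + 10*g) - 898 = -898 - 378*N + 10*g)
D(-6*(-3), -72)/G(430, w(6)) = (-6*(-3))/(-898 - 378*25 + 10*430) = 18/(-898 - 9450 + 4300) = 18/(-6048) = 18*(-1/6048) = -1/336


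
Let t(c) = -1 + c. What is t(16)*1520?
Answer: 22800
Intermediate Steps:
t(16)*1520 = (-1 + 16)*1520 = 15*1520 = 22800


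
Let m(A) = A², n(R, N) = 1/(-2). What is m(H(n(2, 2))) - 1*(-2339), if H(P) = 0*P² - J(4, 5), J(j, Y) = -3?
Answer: 2348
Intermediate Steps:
n(R, N) = -½
H(P) = 3 (H(P) = 0*P² - 1*(-3) = 0 + 3 = 3)
m(H(n(2, 2))) - 1*(-2339) = 3² - 1*(-2339) = 9 + 2339 = 2348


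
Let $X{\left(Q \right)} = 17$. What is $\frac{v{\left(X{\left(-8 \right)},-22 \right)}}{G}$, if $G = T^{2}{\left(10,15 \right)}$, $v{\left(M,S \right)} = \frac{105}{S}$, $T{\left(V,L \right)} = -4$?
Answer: $- \frac{105}{352} \approx -0.2983$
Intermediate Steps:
$G = 16$ ($G = \left(-4\right)^{2} = 16$)
$\frac{v{\left(X{\left(-8 \right)},-22 \right)}}{G} = \frac{105 \frac{1}{-22}}{16} = 105 \left(- \frac{1}{22}\right) \frac{1}{16} = \left(- \frac{105}{22}\right) \frac{1}{16} = - \frac{105}{352}$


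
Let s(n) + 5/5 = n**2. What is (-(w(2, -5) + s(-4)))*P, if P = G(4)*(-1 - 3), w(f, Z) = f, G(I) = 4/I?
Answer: 68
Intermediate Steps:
s(n) = -1 + n**2
P = -4 (P = (4/4)*(-1 - 3) = (4*(1/4))*(-4) = 1*(-4) = -4)
(-(w(2, -5) + s(-4)))*P = -(2 + (-1 + (-4)**2))*(-4) = -(2 + (-1 + 16))*(-4) = -(2 + 15)*(-4) = -1*17*(-4) = -17*(-4) = 68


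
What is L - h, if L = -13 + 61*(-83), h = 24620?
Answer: -29696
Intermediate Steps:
L = -5076 (L = -13 - 5063 = -5076)
L - h = -5076 - 1*24620 = -5076 - 24620 = -29696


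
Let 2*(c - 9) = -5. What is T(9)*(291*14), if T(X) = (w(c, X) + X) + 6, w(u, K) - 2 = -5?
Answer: 48888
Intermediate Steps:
c = 13/2 (c = 9 + (½)*(-5) = 9 - 5/2 = 13/2 ≈ 6.5000)
w(u, K) = -3 (w(u, K) = 2 - 5 = -3)
T(X) = 3 + X (T(X) = (-3 + X) + 6 = 3 + X)
T(9)*(291*14) = (3 + 9)*(291*14) = 12*4074 = 48888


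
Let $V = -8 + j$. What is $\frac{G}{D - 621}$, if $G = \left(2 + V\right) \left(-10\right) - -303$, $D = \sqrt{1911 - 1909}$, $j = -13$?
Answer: $- \frac{306153}{385639} - \frac{493 \sqrt{2}}{385639} \approx -0.79569$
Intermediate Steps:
$V = -21$ ($V = -8 - 13 = -21$)
$D = \sqrt{2} \approx 1.4142$
$G = 493$ ($G = \left(2 - 21\right) \left(-10\right) - -303 = \left(-19\right) \left(-10\right) + 303 = 190 + 303 = 493$)
$\frac{G}{D - 621} = \frac{493}{\sqrt{2} - 621} = \frac{493}{-621 + \sqrt{2}}$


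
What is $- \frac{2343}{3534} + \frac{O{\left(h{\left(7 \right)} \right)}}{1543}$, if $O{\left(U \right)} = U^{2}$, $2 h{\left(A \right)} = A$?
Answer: $- \frac{2381305}{3635308} \approx -0.65505$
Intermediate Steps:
$h{\left(A \right)} = \frac{A}{2}$
$- \frac{2343}{3534} + \frac{O{\left(h{\left(7 \right)} \right)}}{1543} = - \frac{2343}{3534} + \frac{\left(\frac{1}{2} \cdot 7\right)^{2}}{1543} = \left(-2343\right) \frac{1}{3534} + \left(\frac{7}{2}\right)^{2} \cdot \frac{1}{1543} = - \frac{781}{1178} + \frac{49}{4} \cdot \frac{1}{1543} = - \frac{781}{1178} + \frac{49}{6172} = - \frac{2381305}{3635308}$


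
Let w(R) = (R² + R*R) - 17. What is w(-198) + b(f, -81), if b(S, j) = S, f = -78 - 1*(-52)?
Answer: 78365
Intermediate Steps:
w(R) = -17 + 2*R² (w(R) = (R² + R²) - 17 = 2*R² - 17 = -17 + 2*R²)
f = -26 (f = -78 + 52 = -26)
w(-198) + b(f, -81) = (-17 + 2*(-198)²) - 26 = (-17 + 2*39204) - 26 = (-17 + 78408) - 26 = 78391 - 26 = 78365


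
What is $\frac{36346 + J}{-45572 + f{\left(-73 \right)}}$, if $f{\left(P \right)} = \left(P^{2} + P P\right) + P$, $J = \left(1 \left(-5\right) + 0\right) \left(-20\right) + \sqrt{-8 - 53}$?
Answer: $- \frac{36446}{34987} - \frac{i \sqrt{61}}{34987} \approx -1.0417 - 0.00022323 i$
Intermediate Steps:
$J = 100 + i \sqrt{61}$ ($J = \left(-5 + 0\right) \left(-20\right) + \sqrt{-61} = \left(-5\right) \left(-20\right) + i \sqrt{61} = 100 + i \sqrt{61} \approx 100.0 + 7.8102 i$)
$f{\left(P \right)} = P + 2 P^{2}$ ($f{\left(P \right)} = \left(P^{2} + P^{2}\right) + P = 2 P^{2} + P = P + 2 P^{2}$)
$\frac{36346 + J}{-45572 + f{\left(-73 \right)}} = \frac{36346 + \left(100 + i \sqrt{61}\right)}{-45572 - 73 \left(1 + 2 \left(-73\right)\right)} = \frac{36446 + i \sqrt{61}}{-45572 - 73 \left(1 - 146\right)} = \frac{36446 + i \sqrt{61}}{-45572 - -10585} = \frac{36446 + i \sqrt{61}}{-45572 + 10585} = \frac{36446 + i \sqrt{61}}{-34987} = \left(36446 + i \sqrt{61}\right) \left(- \frac{1}{34987}\right) = - \frac{36446}{34987} - \frac{i \sqrt{61}}{34987}$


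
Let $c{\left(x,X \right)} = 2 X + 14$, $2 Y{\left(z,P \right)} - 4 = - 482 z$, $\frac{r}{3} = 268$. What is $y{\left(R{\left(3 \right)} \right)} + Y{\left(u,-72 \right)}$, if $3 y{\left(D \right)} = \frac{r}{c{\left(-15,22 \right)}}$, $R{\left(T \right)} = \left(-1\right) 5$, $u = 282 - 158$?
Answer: $- \frac{866444}{29} \approx -29877.0$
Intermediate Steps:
$u = 124$ ($u = 282 - 158 = 124$)
$r = 804$ ($r = 3 \cdot 268 = 804$)
$R{\left(T \right)} = -5$
$Y{\left(z,P \right)} = 2 - 241 z$ ($Y{\left(z,P \right)} = 2 + \frac{\left(-482\right) z}{2} = 2 - 241 z$)
$c{\left(x,X \right)} = 14 + 2 X$
$y{\left(D \right)} = \frac{134}{29}$ ($y{\left(D \right)} = \frac{804 \frac{1}{14 + 2 \cdot 22}}{3} = \frac{804 \frac{1}{14 + 44}}{3} = \frac{804 \cdot \frac{1}{58}}{3} = \frac{1}{3} \cdot \frac{402}{29} = \frac{134}{29}$)
$y{\left(R{\left(3 \right)} \right)} + Y{\left(u,-72 \right)} = \frac{134}{29} + \left(2 - 29884\right) = \frac{134}{29} - 29882 = - \frac{866444}{29}$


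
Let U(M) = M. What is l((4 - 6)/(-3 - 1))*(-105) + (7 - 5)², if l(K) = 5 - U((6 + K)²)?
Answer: 15661/4 ≈ 3915.3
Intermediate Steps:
l(K) = 5 - (6 + K)²
l((4 - 6)/(-3 - 1))*(-105) + (7 - 5)² = (5 - (6 + (4 - 6)/(-3 - 1))²)*(-105) + (7 - 5)² = (5 - (6 - 2/(-4))²)*(-105) + 2² = (5 - (6 - 2*(-¼))²)*(-105) + 4 = (5 - (6 + ½)²)*(-105) + 4 = (5 - (13/2)²)*(-105) + 4 = (5 - 1*169/4)*(-105) + 4 = (5 - 169/4)*(-105) + 4 = -149/4*(-105) + 4 = 15645/4 + 4 = 15661/4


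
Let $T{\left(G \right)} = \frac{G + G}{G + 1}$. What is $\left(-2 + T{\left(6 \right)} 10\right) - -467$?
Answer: $\frac{3375}{7} \approx 482.14$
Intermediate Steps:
$T{\left(G \right)} = \frac{2 G}{1 + G}$
$\left(-2 + T{\left(6 \right)} 10\right) - -467 = \left(-2 + 2 \cdot 6 \frac{1}{1 + 6} \cdot 10\right) - -467 = \left(-2 + 2 \cdot 6 \cdot \frac{1}{7} \cdot 10\right) + 467 = \left(-2 + \frac{12}{7} \cdot 10\right) + 467 = \left(-2 + \frac{120}{7}\right) + 467 = \frac{106}{7} + 467 = \frac{3375}{7}$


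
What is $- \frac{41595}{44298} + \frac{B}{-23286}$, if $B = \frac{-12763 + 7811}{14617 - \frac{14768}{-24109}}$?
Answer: $- \frac{18963235183754317}{20195850643379766} \approx -0.93897$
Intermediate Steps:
$B = - \frac{119387768}{352416021}$ ($B = - \frac{4952}{14617 - - \frac{14768}{24109}} = - \frac{4952}{14617 + \frac{14768}{24109}} = - \frac{4952}{\frac{352416021}{24109}} = \left(-4952\right) \frac{24109}{352416021} = - \frac{119387768}{352416021} \approx -0.33877$)
$- \frac{41595}{44298} + \frac{B}{-23286} = - \frac{41595}{44298} - \frac{119387768}{352416021 \left(-23286\right)} = \left(-41595\right) \frac{1}{44298} - - \frac{59693884}{4103179732503} = - \frac{13865}{14766} + \frac{59693884}{4103179732503} = - \frac{18963235183754317}{20195850643379766}$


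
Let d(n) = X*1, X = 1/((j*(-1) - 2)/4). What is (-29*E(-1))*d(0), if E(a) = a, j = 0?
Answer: -58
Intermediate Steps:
X = -2 (X = 1/((0*(-1) - 2)/4) = 1/((0 - 2)*(¼)) = 1/(-2*¼) = 1/(-½) = -2)
d(n) = -2 (d(n) = -2*1 = -2)
(-29*E(-1))*d(0) = -29*(-1)*(-2) = 29*(-2) = -58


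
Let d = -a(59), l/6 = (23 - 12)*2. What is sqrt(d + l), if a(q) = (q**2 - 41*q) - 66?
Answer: 12*I*sqrt(6) ≈ 29.394*I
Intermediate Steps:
l = 132 (l = 6*((23 - 12)*2) = 6*(11*2) = 6*22 = 132)
a(q) = -66 + q**2 - 41*q
d = -996 (d = -(-66 + 59**2 - 41*59) = -(-66 + 3481 - 2419) = -1*996 = -996)
sqrt(d + l) = sqrt(-996 + 132) = sqrt(-864) = 12*I*sqrt(6)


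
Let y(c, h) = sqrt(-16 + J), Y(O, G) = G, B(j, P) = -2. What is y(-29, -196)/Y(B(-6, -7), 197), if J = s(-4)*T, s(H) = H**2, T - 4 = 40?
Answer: 4*sqrt(43)/197 ≈ 0.13315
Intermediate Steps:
T = 44 (T = 4 + 40 = 44)
J = 704 (J = (-4)**2*44 = 16*44 = 704)
y(c, h) = 4*sqrt(43) (y(c, h) = sqrt(-16 + 704) = sqrt(688) = 4*sqrt(43))
y(-29, -196)/Y(B(-6, -7), 197) = (4*sqrt(43))/197 = (4*sqrt(43))*(1/197) = 4*sqrt(43)/197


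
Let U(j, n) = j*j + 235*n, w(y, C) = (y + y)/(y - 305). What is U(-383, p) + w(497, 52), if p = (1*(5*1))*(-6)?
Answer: 13405841/96 ≈ 1.3964e+5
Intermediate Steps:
w(y, C) = 2*y/(-305 + y) (w(y, C) = (2*y)/(-305 + y) = 2*y/(-305 + y))
p = -30 (p = (1*5)*(-6) = 5*(-6) = -30)
U(j, n) = j**2 + 235*n
U(-383, p) + w(497, 52) = ((-383)**2 + 235*(-30)) + 2*497/(-305 + 497) = (146689 - 7050) + 2*497/192 = 139639 + 2*497*(1/192) = 139639 + 497/96 = 13405841/96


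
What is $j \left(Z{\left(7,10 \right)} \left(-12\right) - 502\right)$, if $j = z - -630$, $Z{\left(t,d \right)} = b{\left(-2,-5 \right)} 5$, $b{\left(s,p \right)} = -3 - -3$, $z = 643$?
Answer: $-639046$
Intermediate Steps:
$b{\left(s,p \right)} = 0$ ($b{\left(s,p \right)} = -3 + 3 = 0$)
$Z{\left(t,d \right)} = 0$ ($Z{\left(t,d \right)} = 0 \cdot 5 = 0$)
$j = 1273$ ($j = 643 - -630 = 643 + 630 = 1273$)
$j \left(Z{\left(7,10 \right)} \left(-12\right) - 502\right) = 1273 \left(0 \left(-12\right) - 502\right) = 1273 \left(0 - 502\right) = 1273 \left(-502\right) = -639046$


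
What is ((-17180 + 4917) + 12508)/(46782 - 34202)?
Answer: 49/2516 ≈ 0.019475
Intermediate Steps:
((-17180 + 4917) + 12508)/(46782 - 34202) = (-12263 + 12508)/12580 = 245*(1/12580) = 49/2516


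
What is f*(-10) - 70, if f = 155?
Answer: -1620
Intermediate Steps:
f*(-10) - 70 = 155*(-10) - 70 = -1550 - 70 = -1620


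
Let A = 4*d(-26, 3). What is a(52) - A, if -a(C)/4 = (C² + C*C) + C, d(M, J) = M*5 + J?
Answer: -21332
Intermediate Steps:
d(M, J) = J + 5*M (d(M, J) = 5*M + J = J + 5*M)
A = -508 (A = 4*(3 + 5*(-26)) = 4*(3 - 130) = 4*(-127) = -508)
a(C) = -8*C² - 4*C (a(C) = -4*((C² + C*C) + C) = -4*((C² + C²) + C) = -4*(2*C² + C) = -4*(C + 2*C²) = -8*C² - 4*C)
a(52) - A = -4*52*(1 + 2*52) - 1*(-508) = -4*52*(1 + 104) + 508 = -4*52*105 + 508 = -21840 + 508 = -21332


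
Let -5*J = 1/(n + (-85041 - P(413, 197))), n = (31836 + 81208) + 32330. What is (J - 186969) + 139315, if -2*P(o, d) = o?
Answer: -28849493332/605395 ≈ -47654.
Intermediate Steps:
P(o, d) = -o/2
n = 145374 (n = 113044 + 32330 = 145374)
J = -2/605395 (J = -1/(5*(145374 + (-85041 - (-1)*413/2))) = -1/(5*(145374 + (-85041 - 1*(-413/2)))) = -1/(5*(145374 + (-85041 + 413/2))) = -1/(5*(145374 - 169669/2)) = -1/(5*121079/2) = -⅕*2/121079 = -2/605395 ≈ -3.3036e-6)
(J - 186969) + 139315 = (-2/605395 - 186969) + 139315 = -113190097757/605395 + 139315 = -28849493332/605395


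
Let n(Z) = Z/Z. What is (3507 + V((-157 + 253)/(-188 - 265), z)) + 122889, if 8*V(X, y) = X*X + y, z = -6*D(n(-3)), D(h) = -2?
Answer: 5763979051/45602 ≈ 1.2640e+5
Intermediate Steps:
n(Z) = 1
z = 12 (z = -6*(-2) = 12)
V(X, y) = y/8 + X²/8 (V(X, y) = (X*X + y)/8 = (X² + y)/8 = (y + X²)/8 = y/8 + X²/8)
(3507 + V((-157 + 253)/(-188 - 265), z)) + 122889 = (3507 + ((⅛)*12 + ((-157 + 253)/(-188 - 265))²/8)) + 122889 = (3507 + (3/2 + (96/(-453))²/8)) + 122889 = (3507 + (3/2 + (96*(-1/453))²/8)) + 122889 = (3507 + (3/2 + (-32/151)²/8)) + 122889 = (3507 + (3/2 + (⅛)*(1024/22801))) + 122889 = (3507 + (3/2 + 128/22801)) + 122889 = (3507 + 68659/45602) + 122889 = 159994873/45602 + 122889 = 5763979051/45602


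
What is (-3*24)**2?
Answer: 5184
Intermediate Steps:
(-3*24)**2 = (-72)**2 = 5184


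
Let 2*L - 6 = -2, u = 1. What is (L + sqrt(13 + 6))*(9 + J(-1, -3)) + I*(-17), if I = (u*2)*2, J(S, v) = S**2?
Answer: -48 + 10*sqrt(19) ≈ -4.4110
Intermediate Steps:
L = 2 (L = 3 + (1/2)*(-2) = 3 - 1 = 2)
I = 4 (I = (1*2)*2 = 2*2 = 4)
(L + sqrt(13 + 6))*(9 + J(-1, -3)) + I*(-17) = (2 + sqrt(13 + 6))*(9 + (-1)**2) + 4*(-17) = (2 + sqrt(19))*(9 + 1) - 68 = (2 + sqrt(19))*10 - 68 = (20 + 10*sqrt(19)) - 68 = -48 + 10*sqrt(19)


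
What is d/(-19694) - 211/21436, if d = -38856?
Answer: 414380891/211080292 ≈ 1.9631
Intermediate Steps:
d/(-19694) - 211/21436 = -38856/(-19694) - 211/21436 = -38856*(-1/19694) - 211*1/21436 = 19428/9847 - 211/21436 = 414380891/211080292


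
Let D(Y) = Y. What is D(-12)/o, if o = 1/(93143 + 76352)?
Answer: -2033940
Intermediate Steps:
o = 1/169495 ≈ 5.8999e-6
D(-12)/o = -12/1/169495 = -12*169495 = -2033940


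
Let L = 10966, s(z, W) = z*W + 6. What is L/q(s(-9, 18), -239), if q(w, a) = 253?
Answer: 10966/253 ≈ 43.344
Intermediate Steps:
s(z, W) = 6 + W*z (s(z, W) = W*z + 6 = 6 + W*z)
L/q(s(-9, 18), -239) = 10966/253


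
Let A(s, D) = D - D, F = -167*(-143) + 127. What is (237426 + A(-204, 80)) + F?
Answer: 261434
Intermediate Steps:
F = 24008 (F = 23881 + 127 = 24008)
A(s, D) = 0
(237426 + A(-204, 80)) + F = (237426 + 0) + 24008 = 237426 + 24008 = 261434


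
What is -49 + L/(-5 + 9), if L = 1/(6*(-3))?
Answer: -3529/72 ≈ -49.014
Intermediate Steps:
L = -1/18 (L = 1/(-18) = -1/18 ≈ -0.055556)
-49 + L/(-5 + 9) = -49 - 1/(18*(-5 + 9)) = -49 - 1/18/4 = -49 - 1/18*¼ = -49 - 1/72 = -3529/72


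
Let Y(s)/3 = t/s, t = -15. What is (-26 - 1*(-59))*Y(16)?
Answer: -1485/16 ≈ -92.813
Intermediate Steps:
Y(s) = -45/s (Y(s) = 3*(-15/s) = -45/s)
(-26 - 1*(-59))*Y(16) = (-26 - 1*(-59))*(-45/16) = (-26 + 59)*(-45*1/16) = 33*(-45/16) = -1485/16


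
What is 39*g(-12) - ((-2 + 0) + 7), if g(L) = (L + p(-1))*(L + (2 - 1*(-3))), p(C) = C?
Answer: 3544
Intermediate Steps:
g(L) = (-1 + L)*(5 + L) (g(L) = (L - 1)*(L + (2 - 1*(-3))) = (-1 + L)*(L + (2 + 3)) = (-1 + L)*(L + 5) = (-1 + L)*(5 + L))
39*g(-12) - ((-2 + 0) + 7) = 39*(-5 + (-12)² + 4*(-12)) - ((-2 + 0) + 7) = 39*(-5 + 144 - 48) - (-2 + 7) = 39*91 - 1*5 = 3549 - 5 = 3544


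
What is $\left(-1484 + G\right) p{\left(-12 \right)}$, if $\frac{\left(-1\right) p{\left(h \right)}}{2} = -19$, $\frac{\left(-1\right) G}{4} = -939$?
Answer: $86336$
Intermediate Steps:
$G = 3756$ ($G = \left(-4\right) \left(-939\right) = 3756$)
$p{\left(h \right)} = 38$ ($p{\left(h \right)} = \left(-2\right) \left(-19\right) = 38$)
$\left(-1484 + G\right) p{\left(-12 \right)} = \left(-1484 + 3756\right) 38 = 2272 \cdot 38 = 86336$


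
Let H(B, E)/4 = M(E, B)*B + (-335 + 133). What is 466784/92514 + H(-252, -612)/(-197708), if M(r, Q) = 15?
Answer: 11720061758/2286344739 ≈ 5.1261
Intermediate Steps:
H(B, E) = -808 + 60*B (H(B, E) = 4*(15*B + (-335 + 133)) = 4*(15*B - 202) = 4*(-202 + 15*B) = -808 + 60*B)
466784/92514 + H(-252, -612)/(-197708) = 466784/92514 + (-808 + 60*(-252))/(-197708) = 466784*(1/92514) + (-808 - 15120)*(-1/197708) = 233392/46257 - 15928*(-1/197708) = 233392/46257 + 3982/49427 = 11720061758/2286344739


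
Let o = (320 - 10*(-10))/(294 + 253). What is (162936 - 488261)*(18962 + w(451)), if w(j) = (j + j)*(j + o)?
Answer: -75889131418100/547 ≈ -1.3874e+11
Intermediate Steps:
o = 420/547 (o = (320 + 100)/547 = 420*(1/547) = 420/547 ≈ 0.76782)
w(j) = 2*j*(420/547 + j) (w(j) = (j + j)*(j + 420/547) = (2*j)*(420/547 + j) = 2*j*(420/547 + j))
(162936 - 488261)*(18962 + w(451)) = (162936 - 488261)*(18962 + (2/547)*451*(420 + 547*451)) = -325325*(18962 + (2/547)*451*(420 + 246697)) = -325325*(18962 + (2/547)*451*247117) = -325325*(18962 + 222899534/547) = -325325*233271748/547 = -75889131418100/547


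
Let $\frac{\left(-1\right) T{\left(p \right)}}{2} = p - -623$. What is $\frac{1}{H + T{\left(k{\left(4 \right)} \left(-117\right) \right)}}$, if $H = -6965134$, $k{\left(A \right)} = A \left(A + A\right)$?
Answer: $- \frac{1}{6958892} \approx -1.437 \cdot 10^{-7}$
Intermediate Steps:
$k{\left(A \right)} = 2 A^{2}$ ($k{\left(A \right)} = A 2 A = 2 A^{2}$)
$T{\left(p \right)} = -1246 - 2 p$ ($T{\left(p \right)} = - 2 \left(p - -623\right) = - 2 \left(p + 623\right) = - 2 \left(623 + p\right) = -1246 - 2 p$)
$\frac{1}{H + T{\left(k{\left(4 \right)} \left(-117\right) \right)}} = \frac{1}{-6965134 - \left(1246 + 2 \cdot 2 \cdot 4^{2} \left(-117\right)\right)} = \frac{1}{-6965134 - \left(1246 + 2 \cdot 2 \cdot 16 \left(-117\right)\right)} = \frac{1}{-6965134 - \left(1246 + 2 \cdot 32 \left(-117\right)\right)} = \frac{1}{-6965134 - -6242} = \frac{1}{-6965134 + \left(-1246 + 7488\right)} = \frac{1}{-6965134 + 6242} = \frac{1}{-6958892} = - \frac{1}{6958892}$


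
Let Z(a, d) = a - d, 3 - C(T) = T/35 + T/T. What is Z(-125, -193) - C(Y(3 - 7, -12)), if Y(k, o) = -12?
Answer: 2298/35 ≈ 65.657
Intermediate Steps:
C(T) = 2 - T/35 (C(T) = 3 - (T/35 + T/T) = 3 - (T*(1/35) + 1) = 3 - (T/35 + 1) = 3 - (1 + T/35) = 3 + (-1 - T/35) = 2 - T/35)
Z(-125, -193) - C(Y(3 - 7, -12)) = (-125 - 1*(-193)) - (2 - 1/35*(-12)) = (-125 + 193) - (2 + 12/35) = 68 - 1*82/35 = 68 - 82/35 = 2298/35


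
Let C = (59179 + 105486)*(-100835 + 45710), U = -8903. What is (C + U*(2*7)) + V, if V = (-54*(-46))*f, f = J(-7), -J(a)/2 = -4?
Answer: -9077262895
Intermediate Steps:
J(a) = 8 (J(a) = -2*(-4) = 8)
f = 8
C = -9077158125 (C = 164665*(-55125) = -9077158125)
V = 19872 (V = -54*(-46)*8 = 2484*8 = 19872)
(C + U*(2*7)) + V = (-9077158125 - 17806*7) + 19872 = (-9077158125 - 8903*14) + 19872 = (-9077158125 - 124642) + 19872 = -9077282767 + 19872 = -9077262895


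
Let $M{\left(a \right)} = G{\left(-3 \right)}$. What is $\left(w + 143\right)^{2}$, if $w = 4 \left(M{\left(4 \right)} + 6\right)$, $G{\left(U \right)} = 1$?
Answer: $29241$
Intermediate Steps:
$M{\left(a \right)} = 1$
$w = 28$ ($w = 4 \left(1 + 6\right) = 4 \cdot 7 = 28$)
$\left(w + 143\right)^{2} = \left(28 + 143\right)^{2} = 171^{2} = 29241$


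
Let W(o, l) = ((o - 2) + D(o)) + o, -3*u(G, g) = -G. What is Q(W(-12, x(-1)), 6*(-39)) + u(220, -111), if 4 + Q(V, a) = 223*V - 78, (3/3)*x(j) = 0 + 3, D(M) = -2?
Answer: -18758/3 ≈ -6252.7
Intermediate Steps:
u(G, g) = G/3 (u(G, g) = -(-1)*G/3 = G/3)
x(j) = 3 (x(j) = 0 + 3 = 3)
W(o, l) = -4 + 2*o (W(o, l) = ((o - 2) - 2) + o = ((-2 + o) - 2) + o = (-4 + o) + o = -4 + 2*o)
Q(V, a) = -82 + 223*V (Q(V, a) = -4 + (223*V - 78) = -4 + (-78 + 223*V) = -82 + 223*V)
Q(W(-12, x(-1)), 6*(-39)) + u(220, -111) = (-82 + 223*(-4 + 2*(-12))) + (1/3)*220 = (-82 + 223*(-4 - 24)) + 220/3 = (-82 + 223*(-28)) + 220/3 = (-82 - 6244) + 220/3 = -6326 + 220/3 = -18758/3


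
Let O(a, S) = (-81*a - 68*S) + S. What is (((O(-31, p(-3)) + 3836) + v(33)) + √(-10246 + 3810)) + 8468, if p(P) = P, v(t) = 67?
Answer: 15083 + 2*I*√1609 ≈ 15083.0 + 80.225*I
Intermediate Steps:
O(a, S) = -81*a - 67*S
(((O(-31, p(-3)) + 3836) + v(33)) + √(-10246 + 3810)) + 8468 = ((((-81*(-31) - 67*(-3)) + 3836) + 67) + √(-10246 + 3810)) + 8468 = ((((2511 + 201) + 3836) + 67) + √(-6436)) + 8468 = (((2712 + 3836) + 67) + 2*I*√1609) + 8468 = ((6548 + 67) + 2*I*√1609) + 8468 = (6615 + 2*I*√1609) + 8468 = 15083 + 2*I*√1609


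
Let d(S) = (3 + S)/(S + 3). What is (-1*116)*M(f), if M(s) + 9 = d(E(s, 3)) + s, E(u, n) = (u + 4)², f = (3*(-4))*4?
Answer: 6496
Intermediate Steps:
f = -48 (f = -12*4 = -48)
E(u, n) = (4 + u)²
d(S) = 1 (d(S) = (3 + S)/(3 + S) = 1)
M(s) = -8 + s (M(s) = -9 + (1 + s) = -8 + s)
(-1*116)*M(f) = (-1*116)*(-8 - 48) = -116*(-56) = 6496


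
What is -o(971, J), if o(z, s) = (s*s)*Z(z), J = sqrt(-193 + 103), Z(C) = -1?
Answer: -90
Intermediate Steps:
J = 3*I*sqrt(10) (J = sqrt(-90) = 3*I*sqrt(10) ≈ 9.4868*I)
o(z, s) = -s**2 (o(z, s) = (s*s)*(-1) = s**2*(-1) = -s**2)
-o(971, J) = -(-1)*(3*I*sqrt(10))**2 = -(-1)*(-90) = -1*90 = -90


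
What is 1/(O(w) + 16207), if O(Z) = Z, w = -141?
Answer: 1/16066 ≈ 6.2243e-5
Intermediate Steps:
1/(O(w) + 16207) = 1/(-141 + 16207) = 1/16066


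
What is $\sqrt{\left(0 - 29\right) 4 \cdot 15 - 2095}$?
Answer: $i \sqrt{3835} \approx 61.927 i$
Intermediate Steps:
$\sqrt{\left(0 - 29\right) 4 \cdot 15 - 2095} = \sqrt{\left(-29\right) 60 - 2095} = \sqrt{-1740 - 2095} = \sqrt{-3835} = i \sqrt{3835}$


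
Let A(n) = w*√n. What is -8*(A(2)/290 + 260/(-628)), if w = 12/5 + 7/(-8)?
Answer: 520/157 - 61*√2/1450 ≈ 3.2526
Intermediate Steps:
w = 61/40 (w = 12*(⅕) + 7*(-⅛) = 12/5 - 7/8 = 61/40 ≈ 1.5250)
A(n) = 61*√n/40
-8*(A(2)/290 + 260/(-628)) = -8*((61*√2/40)/290 + 260/(-628)) = -8*((61*√2/40)*(1/290) + 260*(-1/628)) = -8*(61*√2/11600 - 65/157) = -8*(-65/157 + 61*√2/11600) = 520/157 - 61*√2/1450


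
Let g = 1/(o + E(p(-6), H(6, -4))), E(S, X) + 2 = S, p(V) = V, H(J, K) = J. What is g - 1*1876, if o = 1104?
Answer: -2056095/1096 ≈ -1876.0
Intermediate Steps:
E(S, X) = -2 + S
g = 1/1096 (g = 1/(1104 + (-2 - 6)) = 1/(1104 - 8) = 1/1096 ≈ 0.00091241)
g - 1*1876 = 1/1096 - 1*1876 = 1/1096 - 1876 = -2056095/1096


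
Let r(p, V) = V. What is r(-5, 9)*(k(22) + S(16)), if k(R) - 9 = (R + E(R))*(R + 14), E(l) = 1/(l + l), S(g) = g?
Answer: 80964/11 ≈ 7360.4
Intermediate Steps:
E(l) = 1/(2*l)
k(R) = 9 + (14 + R)*(R + 1/(2*R)) (k(R) = 9 + (R + 1/(2*R))*(R + 14) = 9 + (R + 1/(2*R))*(14 + R) = 9 + (14 + R)*(R + 1/(2*R)))
r(-5, 9)*(k(22) + S(16)) = 9*((19/2 + 22² + 7/22 + 14*22) + 16) = 9*((19/2 + 484 + 7*(1/22) + 308) + 16) = 9*((19/2 + 484 + 7/22 + 308) + 16) = 9*(8820/11 + 16) = 9*(8996/11) = 80964/11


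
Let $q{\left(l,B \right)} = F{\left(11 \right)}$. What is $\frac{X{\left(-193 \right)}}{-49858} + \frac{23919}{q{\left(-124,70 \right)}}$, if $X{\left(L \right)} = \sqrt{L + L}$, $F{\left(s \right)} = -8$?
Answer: $- \frac{23919}{8} - \frac{i \sqrt{386}}{49858} \approx -2989.9 - 0.00039406 i$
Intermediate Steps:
$q{\left(l,B \right)} = -8$
$X{\left(L \right)} = \sqrt{2} \sqrt{L}$ ($X{\left(L \right)} = \sqrt{2 L} = \sqrt{2} \sqrt{L}$)
$\frac{X{\left(-193 \right)}}{-49858} + \frac{23919}{q{\left(-124,70 \right)}} = \frac{\sqrt{2} \sqrt{-193}}{-49858} + \frac{23919}{-8} = \sqrt{2} i \sqrt{193} \left(- \frac{1}{49858}\right) + 23919 \left(- \frac{1}{8}\right) = i \sqrt{386} \left(- \frac{1}{49858}\right) - \frac{23919}{8} = - \frac{i \sqrt{386}}{49858} - \frac{23919}{8} = - \frac{23919}{8} - \frac{i \sqrt{386}}{49858}$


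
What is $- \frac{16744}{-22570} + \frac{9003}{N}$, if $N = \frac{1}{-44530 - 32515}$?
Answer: $- \frac{7827683775103}{11285} \approx -6.9364 \cdot 10^{8}$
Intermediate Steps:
$N = - \frac{1}{77045}$ ($N = \frac{1}{-77045} = - \frac{1}{77045} \approx -1.2979 \cdot 10^{-5}$)
$- \frac{16744}{-22570} + \frac{9003}{N} = - \frac{16744}{-22570} + \frac{9003}{- \frac{1}{77045}} = \left(-16744\right) \left(- \frac{1}{22570}\right) + 9003 \left(-77045\right) = \frac{8372}{11285} - 693636135 = - \frac{7827683775103}{11285}$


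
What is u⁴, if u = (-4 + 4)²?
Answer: 0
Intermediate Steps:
u = 0 (u = 0² = 0)
u⁴ = 0⁴ = 0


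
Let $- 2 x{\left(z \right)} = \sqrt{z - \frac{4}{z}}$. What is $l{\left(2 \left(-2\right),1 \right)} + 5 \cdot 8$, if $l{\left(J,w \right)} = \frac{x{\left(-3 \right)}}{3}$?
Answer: $40 - \frac{i \sqrt{15}}{18} \approx 40.0 - 0.21517 i$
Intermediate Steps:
$x{\left(z \right)} = - \frac{\sqrt{z - \frac{4}{z}}}{2}$
$l{\left(J,w \right)} = - \frac{i \sqrt{15}}{18}$ ($l{\left(J,w \right)} = \frac{\left(- \frac{1}{2}\right) \sqrt{-3 - \frac{4}{-3}}}{3} = - \frac{\sqrt{-3 - - \frac{4}{3}}}{2} \cdot \frac{1}{3} = - \frac{\sqrt{-3 + \frac{4}{3}}}{2} \cdot \frac{1}{3} = - \frac{\sqrt{- \frac{5}{3}}}{2} \cdot \frac{1}{3} = - \frac{\frac{1}{3} i \sqrt{15}}{2} \cdot \frac{1}{3} = - \frac{i \sqrt{15}}{6} \cdot \frac{1}{3} = - \frac{i \sqrt{15}}{18}$)
$l{\left(2 \left(-2\right),1 \right)} + 5 \cdot 8 = - \frac{i \sqrt{15}}{18} + 5 \cdot 8 = - \frac{i \sqrt{15}}{18} + 40 = 40 - \frac{i \sqrt{15}}{18}$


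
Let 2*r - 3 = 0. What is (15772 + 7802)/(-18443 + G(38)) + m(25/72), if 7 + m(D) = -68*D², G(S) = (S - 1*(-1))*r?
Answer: -785342801/47652624 ≈ -16.481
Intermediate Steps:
r = 3/2 (r = 3/2 + (½)*0 = 3/2 + 0 = 3/2 ≈ 1.5000)
G(S) = 3/2 + 3*S/2 (G(S) = (S - 1*(-1))*(3/2) = (S + 1)*(3/2) = (1 + S)*(3/2) = 3/2 + 3*S/2)
m(D) = -7 - 68*D²
(15772 + 7802)/(-18443 + G(38)) + m(25/72) = (15772 + 7802)/(-18443 + (3/2 + (3/2)*38)) + (-7 - 68*(25/72)²) = 23574/(-18443 + (3/2 + 57)) + (-7 - 68*(25*(1/72))²) = 23574/(-18443 + 117/2) + (-7 - 68*(25/72)²) = 23574/(-36769/2) + (-7 - 68*625/5184) = 23574*(-2/36769) + (-7 - 10625/1296) = -47148/36769 - 19697/1296 = -785342801/47652624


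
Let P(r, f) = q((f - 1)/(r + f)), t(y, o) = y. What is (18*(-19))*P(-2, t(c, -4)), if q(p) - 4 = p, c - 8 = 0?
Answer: -1767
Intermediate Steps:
c = 8 (c = 8 + 0 = 8)
q(p) = 4 + p
P(r, f) = 4 + (-1 + f)/(f + r) (P(r, f) = 4 + (f - 1)/(r + f) = 4 + (-1 + f)/(f + r))
(18*(-19))*P(-2, t(c, -4)) = (18*(-19))*((-1 + 4*(-2) + 5*8)/(8 - 2)) = -342*(-1 - 8 + 40)/6 = -57*31 = -342*31/6 = -1767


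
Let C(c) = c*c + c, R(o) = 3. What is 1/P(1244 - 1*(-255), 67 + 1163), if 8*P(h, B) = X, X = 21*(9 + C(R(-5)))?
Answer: 8/441 ≈ 0.018141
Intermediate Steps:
C(c) = c + c² (C(c) = c² + c = c + c²)
X = 441 (X = 21*(9 + 3*(1 + 3)) = 21*(9 + 3*4) = 21*(9 + 12) = 21*21 = 441)
P(h, B) = 441/8 (P(h, B) = (⅛)*441 = 441/8)
1/P(1244 - 1*(-255), 67 + 1163) = 1/(441/8) = 8/441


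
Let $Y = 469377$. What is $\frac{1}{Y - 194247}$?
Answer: $\frac{1}{275130} \approx 3.6346 \cdot 10^{-6}$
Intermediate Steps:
$\frac{1}{Y - 194247} = \frac{1}{469377 - 194247} = \frac{1}{275130}$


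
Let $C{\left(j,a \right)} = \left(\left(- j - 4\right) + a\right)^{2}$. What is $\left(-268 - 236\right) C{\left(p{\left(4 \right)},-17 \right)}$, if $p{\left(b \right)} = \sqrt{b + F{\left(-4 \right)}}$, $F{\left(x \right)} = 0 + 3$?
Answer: $-225792 - 21168 \sqrt{7} \approx -2.818 \cdot 10^{5}$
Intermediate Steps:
$F{\left(x \right)} = 3$
$p{\left(b \right)} = \sqrt{3 + b}$ ($p{\left(b \right)} = \sqrt{b + 3} = \sqrt{3 + b}$)
$C{\left(j,a \right)} = \left(-4 + a - j\right)^{2}$ ($C{\left(j,a \right)} = \left(\left(-4 - j\right) + a\right)^{2} = \left(-4 + a - j\right)^{2}$)
$\left(-268 - 236\right) C{\left(p{\left(4 \right)},-17 \right)} = \left(-268 - 236\right) \left(4 + \sqrt{3 + 4} - -17\right)^{2} = - 504 \left(4 + \sqrt{7} + 17\right)^{2} = - 504 \left(21 + \sqrt{7}\right)^{2}$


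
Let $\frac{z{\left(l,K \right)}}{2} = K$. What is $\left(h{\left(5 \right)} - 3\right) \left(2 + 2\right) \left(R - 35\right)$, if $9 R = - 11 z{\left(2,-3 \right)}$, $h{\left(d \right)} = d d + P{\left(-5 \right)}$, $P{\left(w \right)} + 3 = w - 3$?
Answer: $- \frac{3652}{3} \approx -1217.3$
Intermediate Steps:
$P{\left(w \right)} = -6 + w$ ($P{\left(w \right)} = -3 + \left(w - 3\right) = -3 + \left(-3 + w\right) = -6 + w$)
$z{\left(l,K \right)} = 2 K$
$h{\left(d \right)} = -11 + d^{2}$ ($h{\left(d \right)} = d d - 11 = d^{2} - 11 = -11 + d^{2}$)
$R = \frac{22}{3}$ ($R = \frac{\left(-11\right) 2 \left(-3\right)}{9} = \frac{\left(-11\right) \left(-6\right)}{9} = \frac{1}{9} \cdot 66 = \frac{22}{3} \approx 7.3333$)
$\left(h{\left(5 \right)} - 3\right) \left(2 + 2\right) \left(R - 35\right) = \left(\left(-11 + 5^{2}\right) - 3\right) \left(2 + 2\right) \left(\frac{22}{3} - 35\right) = \left(\left(-11 + 25\right) - 3\right) 4 \left(- \frac{83}{3}\right) = \left(14 - 3\right) 4 \left(- \frac{83}{3}\right) = 11 \cdot 4 \left(- \frac{83}{3}\right) = 44 \left(- \frac{83}{3}\right) = - \frac{3652}{3}$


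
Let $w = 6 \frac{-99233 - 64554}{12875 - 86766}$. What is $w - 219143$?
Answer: $- \frac{16191712691}{73891} \approx -2.1913 \cdot 10^{5}$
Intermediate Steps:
$w = \frac{982722}{73891}$ ($w = 6 \left(- \frac{163787}{-73891}\right) = 6 \left(\left(-163787\right) \left(- \frac{1}{73891}\right)\right) = 6 \cdot \frac{163787}{73891} = \frac{982722}{73891} \approx 13.3$)
$w - 219143 = \frac{982722}{73891} - 219143 = - \frac{16191712691}{73891}$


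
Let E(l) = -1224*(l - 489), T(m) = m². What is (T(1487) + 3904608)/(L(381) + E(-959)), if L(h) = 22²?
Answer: 6115777/1772836 ≈ 3.4497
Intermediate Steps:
E(l) = 598536 - 1224*l (E(l) = -1224*(-489 + l) = 598536 - 1224*l)
L(h) = 484
(T(1487) + 3904608)/(L(381) + E(-959)) = (1487² + 3904608)/(484 + (598536 - 1224*(-959))) = (2211169 + 3904608)/(484 + (598536 + 1173816)) = 6115777/(484 + 1772352) = 6115777/1772836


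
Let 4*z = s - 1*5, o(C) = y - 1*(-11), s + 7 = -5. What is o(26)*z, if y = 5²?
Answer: -153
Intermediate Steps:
s = -12 (s = -7 - 5 = -12)
y = 25
o(C) = 36 (o(C) = 25 - 1*(-11) = 25 + 11 = 36)
z = -17/4 (z = (-12 - 1*5)/4 = (-12 - 5)/4 = (¼)*(-17) = -17/4 ≈ -4.2500)
o(26)*z = 36*(-17/4) = -153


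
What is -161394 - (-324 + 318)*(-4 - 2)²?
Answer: -161178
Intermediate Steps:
-161394 - (-324 + 318)*(-4 - 2)² = -161394 - (-6)*(-6)² = -161394 - (-6)*36 = -161394 - 1*(-216) = -161394 + 216 = -161178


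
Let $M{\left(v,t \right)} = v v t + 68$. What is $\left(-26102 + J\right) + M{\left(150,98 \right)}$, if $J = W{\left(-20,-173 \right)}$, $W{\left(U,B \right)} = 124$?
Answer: $2179090$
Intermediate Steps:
$M{\left(v,t \right)} = 68 + t v^{2}$ ($M{\left(v,t \right)} = v^{2} t + 68 = t v^{2} + 68 = 68 + t v^{2}$)
$J = 124$
$\left(-26102 + J\right) + M{\left(150,98 \right)} = \left(-26102 + 124\right) + \left(68 + 98 \cdot 150^{2}\right) = -25978 + \left(68 + 98 \cdot 22500\right) = -25978 + \left(68 + 2205000\right) = -25978 + 2205068 = 2179090$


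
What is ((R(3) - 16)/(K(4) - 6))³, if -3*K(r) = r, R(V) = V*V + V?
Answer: 216/1331 ≈ 0.16228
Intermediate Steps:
R(V) = V + V² (R(V) = V² + V = V + V²)
K(r) = -r/3
((R(3) - 16)/(K(4) - 6))³ = ((3*(1 + 3) - 16)/(-⅓*4 - 6))³ = ((3*4 - 16)/(-4/3 - 6))³ = ((12 - 16)/(-22/3))³ = (-4*(-3/22))³ = (6/11)³ = 216/1331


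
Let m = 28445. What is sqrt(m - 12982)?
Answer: 47*sqrt(7) ≈ 124.35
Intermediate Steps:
sqrt(m - 12982) = sqrt(28445 - 12982) = sqrt(15463) = 47*sqrt(7)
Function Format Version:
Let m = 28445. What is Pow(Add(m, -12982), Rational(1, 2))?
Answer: Mul(47, Pow(7, Rational(1, 2))) ≈ 124.35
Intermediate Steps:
Pow(Add(m, -12982), Rational(1, 2)) = Pow(Add(28445, -12982), Rational(1, 2)) = Pow(15463, Rational(1, 2)) = Mul(47, Pow(7, Rational(1, 2)))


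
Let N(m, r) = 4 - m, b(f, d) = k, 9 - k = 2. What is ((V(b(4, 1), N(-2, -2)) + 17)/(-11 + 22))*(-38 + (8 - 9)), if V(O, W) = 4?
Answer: -819/11 ≈ -74.455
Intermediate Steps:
k = 7 (k = 9 - 1*2 = 9 - 2 = 7)
b(f, d) = 7
((V(b(4, 1), N(-2, -2)) + 17)/(-11 + 22))*(-38 + (8 - 9)) = ((4 + 17)/(-11 + 22))*(-38 + (8 - 9)) = (21/11)*(-38 - 1) = (21*(1/11))*(-39) = (21/11)*(-39) = -819/11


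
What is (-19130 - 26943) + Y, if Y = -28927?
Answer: -75000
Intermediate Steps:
(-19130 - 26943) + Y = (-19130 - 26943) - 28927 = -46073 - 28927 = -75000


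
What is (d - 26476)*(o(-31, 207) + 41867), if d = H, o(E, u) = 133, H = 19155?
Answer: -307482000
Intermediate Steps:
d = 19155
(d - 26476)*(o(-31, 207) + 41867) = (19155 - 26476)*(133 + 41867) = -7321*42000 = -307482000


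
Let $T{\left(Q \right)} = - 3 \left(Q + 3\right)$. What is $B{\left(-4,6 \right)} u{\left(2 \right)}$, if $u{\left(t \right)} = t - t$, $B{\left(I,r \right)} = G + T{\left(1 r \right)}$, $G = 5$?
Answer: $0$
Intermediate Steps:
$T{\left(Q \right)} = -9 - 3 Q$ ($T{\left(Q \right)} = - 3 \left(3 + Q\right) = -9 - 3 Q$)
$B{\left(I,r \right)} = -4 - 3 r$ ($B{\left(I,r \right)} = 5 - \left(9 + 3 \cdot 1 r\right) = 5 - \left(9 + 3 r\right) = -4 - 3 r$)
$u{\left(t \right)} = 0$
$B{\left(-4,6 \right)} u{\left(2 \right)} = \left(-4 - 18\right) 0 = \left(-22\right) 0 = 0$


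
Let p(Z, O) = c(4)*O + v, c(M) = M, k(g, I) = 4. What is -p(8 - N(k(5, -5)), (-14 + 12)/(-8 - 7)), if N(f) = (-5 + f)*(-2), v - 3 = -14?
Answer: 157/15 ≈ 10.467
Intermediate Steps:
v = -11 (v = 3 - 14 = -11)
N(f) = 10 - 2*f
p(Z, O) = -11 + 4*O (p(Z, O) = 4*O - 11 = -11 + 4*O)
-p(8 - N(k(5, -5)), (-14 + 12)/(-8 - 7)) = -(-11 + 4*((-14 + 12)/(-8 - 7))) = -(-11 + 4*(-2/(-15))) = -(-11 + 4*(-2*(-1/15))) = -(-11 + 4*(2/15)) = -(-11 + 8/15) = -1*(-157/15) = 157/15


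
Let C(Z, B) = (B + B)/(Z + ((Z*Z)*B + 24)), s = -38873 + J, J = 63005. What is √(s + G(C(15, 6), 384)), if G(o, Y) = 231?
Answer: 3*√2707 ≈ 156.09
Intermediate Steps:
s = 24132 (s = -38873 + 63005 = 24132)
C(Z, B) = 2*B/(24 + Z + B*Z²) (C(Z, B) = (2*B)/(Z + (Z²*B + 24)) = (2*B)/(Z + (B*Z² + 24)) = (2*B)/(Z + (24 + B*Z²)) = (2*B)/(24 + Z + B*Z²) = 2*B/(24 + Z + B*Z²))
√(s + G(C(15, 6), 384)) = √(24132 + 231) = √24363 = 3*√2707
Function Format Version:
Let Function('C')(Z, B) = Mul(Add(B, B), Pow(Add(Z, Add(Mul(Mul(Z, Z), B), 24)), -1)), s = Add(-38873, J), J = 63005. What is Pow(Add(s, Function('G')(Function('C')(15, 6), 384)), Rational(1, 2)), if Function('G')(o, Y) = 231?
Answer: Mul(3, Pow(2707, Rational(1, 2))) ≈ 156.09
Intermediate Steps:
s = 24132 (s = Add(-38873, 63005) = 24132)
Function('C')(Z, B) = Mul(2, B, Pow(Add(24, Z, Mul(B, Pow(Z, 2))), -1)) (Function('C')(Z, B) = Mul(Mul(2, B), Pow(Add(Z, Add(Mul(Pow(Z, 2), B), 24)), -1)) = Mul(Mul(2, B), Pow(Add(Z, Add(Mul(B, Pow(Z, 2)), 24)), -1)) = Mul(Mul(2, B), Pow(Add(Z, Add(24, Mul(B, Pow(Z, 2)))), -1)) = Mul(Mul(2, B), Pow(Add(24, Z, Mul(B, Pow(Z, 2))), -1)) = Mul(2, B, Pow(Add(24, Z, Mul(B, Pow(Z, 2))), -1)))
Pow(Add(s, Function('G')(Function('C')(15, 6), 384)), Rational(1, 2)) = Pow(Add(24132, 231), Rational(1, 2)) = Pow(24363, Rational(1, 2)) = Mul(3, Pow(2707, Rational(1, 2)))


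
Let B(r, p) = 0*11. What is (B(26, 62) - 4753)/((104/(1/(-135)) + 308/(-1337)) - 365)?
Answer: 18527/56151 ≈ 0.32995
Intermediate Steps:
B(r, p) = 0
(B(26, 62) - 4753)/((104/(1/(-135)) + 308/(-1337)) - 365) = (0 - 4753)/((104/(1/(-135)) + 308/(-1337)) - 365) = -4753/((104/(-1/135) + 308*(-1/1337)) - 365) = -4753/((104*(-135) - 44/191) - 365) = -4753/((-14040 - 44/191) - 365) = -4753/(-2681684/191 - 365) = -4753/(-2751399/191) = -4753*(-191/2751399) = 18527/56151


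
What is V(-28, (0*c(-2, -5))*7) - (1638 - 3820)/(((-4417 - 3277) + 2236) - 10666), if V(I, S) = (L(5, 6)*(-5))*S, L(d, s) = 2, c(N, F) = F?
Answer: -1091/8062 ≈ -0.13533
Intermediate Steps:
V(I, S) = -10*S (V(I, S) = (2*(-5))*S = -10*S)
V(-28, (0*c(-2, -5))*7) - (1638 - 3820)/(((-4417 - 3277) + 2236) - 10666) = -10*0*(-5)*7 - (1638 - 3820)/(((-4417 - 3277) + 2236) - 10666) = -0*7 - (-2182)/((-7694 + 2236) - 10666) = -10*0 - (-2182)/(-5458 - 10666) = 0 - (-2182)/(-16124) = 0 - (-2182)*(-1)/16124 = 0 - 1*1091/8062 = 0 - 1091/8062 = -1091/8062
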